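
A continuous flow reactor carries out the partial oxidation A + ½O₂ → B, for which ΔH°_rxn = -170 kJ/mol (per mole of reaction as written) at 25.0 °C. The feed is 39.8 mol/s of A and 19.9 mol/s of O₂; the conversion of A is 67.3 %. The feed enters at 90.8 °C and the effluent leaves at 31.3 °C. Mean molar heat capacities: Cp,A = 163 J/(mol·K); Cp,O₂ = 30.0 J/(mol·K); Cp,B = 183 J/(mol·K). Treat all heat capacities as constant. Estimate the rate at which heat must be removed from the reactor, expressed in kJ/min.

Extent of reaction ξ = 0.673 × 39.8 = 26.785 mol/s
Reaction term: ξ·ΔH°_rxn = 26.785 × -170 = -4553.5 kJ/s
Sensible, feed 90.8→25 °C: -466.15 kJ/s
Outlet flows (mol/s): A 13.015, O₂ 6.5073, B 26.785
Sensible, products 25→31.3 °C: 45.475 kJ/s
Q = ΔH = -4974.2 kJ/s = -4974.2 kW
Heat removed = 298450 kJ/min

Q_out = 298000 kJ/min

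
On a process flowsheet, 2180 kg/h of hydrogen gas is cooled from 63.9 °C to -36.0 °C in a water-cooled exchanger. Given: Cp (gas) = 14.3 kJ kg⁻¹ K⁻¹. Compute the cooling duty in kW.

Q_c = 865 kW

Q = ṁ·Cp·ΔT = 2180 × 14.3 × (-36.0 − 63.9) = -3.1143e+06 kJ/h
Converting: 3.1143e+06 / 3600 s = 865.08 kW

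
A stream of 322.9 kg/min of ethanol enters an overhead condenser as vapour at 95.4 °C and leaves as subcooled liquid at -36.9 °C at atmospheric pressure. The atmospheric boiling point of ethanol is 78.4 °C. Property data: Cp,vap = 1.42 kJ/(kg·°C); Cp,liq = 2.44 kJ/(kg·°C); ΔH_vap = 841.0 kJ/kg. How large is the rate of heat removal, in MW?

vapour 95.4→78.4 °C: -24.14 kJ/kg
condensation at 78.4 °C: -841 kJ/kg
liquid 78.4→-36.9 °C: -281.33 kJ/kg
Δh = -24.14 + -841 + -281.33 = -1146.5 kJ/kg
Q = ṁ·Δh = 322.9 kg/min × -1146.5 kJ/kg = -370200 kJ/min
|Q| = 6169.9 kW = 6.1699 MW

Q_c = 6.17 MW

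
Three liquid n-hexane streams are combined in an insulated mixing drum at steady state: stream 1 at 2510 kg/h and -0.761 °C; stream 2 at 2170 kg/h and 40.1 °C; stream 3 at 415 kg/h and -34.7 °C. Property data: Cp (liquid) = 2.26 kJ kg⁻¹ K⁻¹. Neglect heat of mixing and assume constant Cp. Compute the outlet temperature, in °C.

Adiabatic, steady state ⇒ Σ ṁᵢCp,ᵢ(T_out − Tᵢ) = 0
T_out = Σ ṁᵢCp,ᵢTᵢ / Σ ṁᵢCp,ᵢ
      = 159800 / 11515 = 13.878 °C

T_out = 13.9 °C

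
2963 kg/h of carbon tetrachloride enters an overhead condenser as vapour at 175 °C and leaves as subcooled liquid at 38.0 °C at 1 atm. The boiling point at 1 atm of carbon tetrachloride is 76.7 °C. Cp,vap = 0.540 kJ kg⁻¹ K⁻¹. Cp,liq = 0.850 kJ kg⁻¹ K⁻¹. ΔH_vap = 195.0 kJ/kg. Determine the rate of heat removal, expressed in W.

vapour 175→76.7 °C: -53.082 kJ/kg
condensation at 76.7 °C: -195 kJ/kg
liquid 76.7→38.0 °C: -32.895 kJ/kg
Δh = -53.082 + -195 + -32.895 = -280.98 kJ/kg
Q = ṁ·Δh = 2963 kg/h × -280.98 kJ/kg = -832530 kJ/h
|Q| = 231.26 kW = 231260 W

Q_c = 231000 W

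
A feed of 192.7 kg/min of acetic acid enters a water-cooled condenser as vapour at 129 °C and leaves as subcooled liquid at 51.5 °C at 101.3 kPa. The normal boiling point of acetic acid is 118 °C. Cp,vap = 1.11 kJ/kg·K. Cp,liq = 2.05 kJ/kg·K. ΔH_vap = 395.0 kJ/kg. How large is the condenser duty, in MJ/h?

Q_c = 6280 MJ/h

vapour 129→118 °C: -12.21 kJ/kg
condensation at 118 °C: -395 kJ/kg
liquid 118→51.5 °C: -136.32 kJ/kg
Δh = -12.21 + -395 + -136.32 = -543.53 kJ/kg
Q = ṁ·Δh = 192.7 kg/min × -543.53 kJ/kg = -104740 kJ/min
|Q| = 1745.7 kW = 6284.4 MJ/h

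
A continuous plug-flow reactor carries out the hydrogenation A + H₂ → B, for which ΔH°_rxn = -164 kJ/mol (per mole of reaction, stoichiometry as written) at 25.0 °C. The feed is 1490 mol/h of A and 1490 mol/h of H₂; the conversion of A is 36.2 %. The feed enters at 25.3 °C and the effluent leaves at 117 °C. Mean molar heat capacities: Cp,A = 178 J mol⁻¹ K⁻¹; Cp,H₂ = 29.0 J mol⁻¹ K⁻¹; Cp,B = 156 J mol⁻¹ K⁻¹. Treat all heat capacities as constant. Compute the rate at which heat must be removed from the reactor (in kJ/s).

Q_out = 17.4 kJ/s

Extent of reaction ξ = 0.362 × 1490 = 539.38 mol/h
Reaction term: ξ·ΔH°_rxn = 539.38 × -164 = -88458 kJ/h
Sensible, feed 25.3→25 °C: -92.529 kJ/h
Outlet flows (mol/h): A 950.62, H₂ 950.62, B 539.38
Sensible, products 25→117 °C: 25845 kJ/h
Q = ΔH = -62706 kJ/h = -17.418 kW
Heat removed = 17.418 kJ/s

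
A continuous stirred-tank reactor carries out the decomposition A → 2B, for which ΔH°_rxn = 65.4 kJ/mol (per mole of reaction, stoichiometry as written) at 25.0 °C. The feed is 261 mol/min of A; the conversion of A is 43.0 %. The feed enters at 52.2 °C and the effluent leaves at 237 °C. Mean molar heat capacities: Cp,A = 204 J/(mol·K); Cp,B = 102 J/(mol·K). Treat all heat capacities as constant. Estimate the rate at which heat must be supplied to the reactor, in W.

Q_in = 286000 W

Extent of reaction ξ = 0.430 × 261 = 112.23 mol/min
Reaction term: ξ·ΔH°_rxn = 112.23 × 65.4 = 7339.8 kJ/min
Sensible, feed 52.2→25 °C: -1448.2 kJ/min
Outlet flows (mol/min): A 148.77, B 224.46
Sensible, products 25→237 °C: 11288 kJ/min
Q = ΔH = 17179 kJ/min = 286.32 kW
Heat supplied = 286320 W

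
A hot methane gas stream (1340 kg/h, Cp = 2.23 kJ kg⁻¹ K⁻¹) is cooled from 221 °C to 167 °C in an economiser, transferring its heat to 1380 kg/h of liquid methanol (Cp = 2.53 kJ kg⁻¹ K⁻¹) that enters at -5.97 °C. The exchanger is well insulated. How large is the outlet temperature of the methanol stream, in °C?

T_c,out = 40.2 °C

Heat released by hot stream: Q = 1340 × 2.23 × (221 − 167) = 161360 kJ/h
Energy balance on cold side (adiabatic exchanger): Q = ṁ_c·Cp_c·(T_c,out − T_c,in)
T_c,out = -5.97 + 161360/(1380 × 2.53) = 40.247 °C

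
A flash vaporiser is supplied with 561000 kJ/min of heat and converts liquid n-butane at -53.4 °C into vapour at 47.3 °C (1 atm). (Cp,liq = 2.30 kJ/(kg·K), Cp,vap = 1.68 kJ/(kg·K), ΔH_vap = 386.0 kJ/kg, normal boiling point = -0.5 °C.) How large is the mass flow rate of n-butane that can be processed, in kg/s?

ṁ = 15.9 kg/s

Δh = 2.30×(-0.5−-53.4) + 386.0 + 1.68×(47.3−-0.5) = 587.97 kJ/kg
Q = 561000 kJ/min = 9350 kJ/s = 9350 kJ/s
ṁ = Q/Δh = 9350 / 587.97 = 15.902 kg/s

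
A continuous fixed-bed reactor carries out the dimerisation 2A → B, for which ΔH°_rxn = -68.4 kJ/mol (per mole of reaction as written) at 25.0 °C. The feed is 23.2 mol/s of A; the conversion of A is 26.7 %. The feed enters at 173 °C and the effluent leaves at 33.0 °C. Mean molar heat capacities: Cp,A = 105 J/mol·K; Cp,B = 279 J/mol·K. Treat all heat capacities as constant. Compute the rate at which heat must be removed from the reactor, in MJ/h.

Q_out = 1980 MJ/h

Extent of reaction ξ = 0.267 × 23.2 / 2 = 3.0972 mol/s
Reaction term: ξ·ΔH°_rxn = 3.0972 × -68.4 = -211.85 kJ/s
Sensible, feed 173→25 °C: -360.53 kJ/s
Outlet flows (mol/s): A 17.006, B 3.0972
Sensible, products 25→33.0 °C: 21.198 kJ/s
Q = ΔH = -551.18 kJ/s = -551.18 kW
Heat removed = 1984.2 MJ/h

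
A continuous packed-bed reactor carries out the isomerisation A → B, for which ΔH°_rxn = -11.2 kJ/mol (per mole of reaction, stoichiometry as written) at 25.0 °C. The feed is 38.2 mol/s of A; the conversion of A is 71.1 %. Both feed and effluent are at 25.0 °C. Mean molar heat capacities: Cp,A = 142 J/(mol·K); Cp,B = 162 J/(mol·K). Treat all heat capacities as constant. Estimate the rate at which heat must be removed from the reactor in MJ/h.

Extent of reaction ξ = 0.711 × 38.2 = 27.16 mol/s
Reaction term: ξ·ΔH°_rxn = 27.16 × -11.2 = -304.19 kJ/s
Q = ΔH = -304.19 kJ/s = -304.19 kW
Heat removed = 1095.1 MJ/h

Q_out = 1100 MJ/h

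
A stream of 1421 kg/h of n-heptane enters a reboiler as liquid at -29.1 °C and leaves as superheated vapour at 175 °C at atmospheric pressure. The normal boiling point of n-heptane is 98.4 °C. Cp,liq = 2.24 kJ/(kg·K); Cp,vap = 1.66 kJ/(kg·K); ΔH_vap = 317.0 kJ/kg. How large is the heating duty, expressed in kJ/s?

Q = 288 kJ/s

liquid -29.1→98.4 °C: 285.6 kJ/kg
vaporisation at 98.4 °C: 317 kJ/kg
vapour 98.4→175 °C: 127.16 kJ/kg
Δh = 285.6 + 317 + 127.16 = 729.76 kJ/kg
Q = ṁ·Δh = 1421 kg/h × 729.76 kJ/kg = 1.037e+06 kJ/h
|Q| = 288.05 kW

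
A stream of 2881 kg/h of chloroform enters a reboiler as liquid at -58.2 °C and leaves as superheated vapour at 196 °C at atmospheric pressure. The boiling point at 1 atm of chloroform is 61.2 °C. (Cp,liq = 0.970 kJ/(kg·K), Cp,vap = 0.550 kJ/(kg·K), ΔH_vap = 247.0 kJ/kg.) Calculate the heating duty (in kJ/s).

liquid -58.2→61.2 °C: 115.82 kJ/kg
vaporisation at 61.2 °C: 247 kJ/kg
vapour 61.2→196 °C: 74.14 kJ/kg
Δh = 115.82 + 247 + 74.14 = 436.96 kJ/kg
Q = ṁ·Δh = 2881 kg/h × 436.96 kJ/kg = 1.2589e+06 kJ/h
|Q| = 349.69 kW

Q = 350 kJ/s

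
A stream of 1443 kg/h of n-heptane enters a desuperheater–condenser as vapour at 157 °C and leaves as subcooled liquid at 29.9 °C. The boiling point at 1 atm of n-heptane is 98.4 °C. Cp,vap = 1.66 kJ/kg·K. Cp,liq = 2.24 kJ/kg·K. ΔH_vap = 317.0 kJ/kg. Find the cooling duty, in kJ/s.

Q_c = 228 kJ/s

vapour 157→98.4 °C: -97.276 kJ/kg
condensation at 98.4 °C: -317 kJ/kg
liquid 98.4→29.9 °C: -153.44 kJ/kg
Δh = -97.276 + -317 + -153.44 = -567.72 kJ/kg
Q = ṁ·Δh = 1443 kg/h × -567.72 kJ/kg = -819210 kJ/h
|Q| = 227.56 kW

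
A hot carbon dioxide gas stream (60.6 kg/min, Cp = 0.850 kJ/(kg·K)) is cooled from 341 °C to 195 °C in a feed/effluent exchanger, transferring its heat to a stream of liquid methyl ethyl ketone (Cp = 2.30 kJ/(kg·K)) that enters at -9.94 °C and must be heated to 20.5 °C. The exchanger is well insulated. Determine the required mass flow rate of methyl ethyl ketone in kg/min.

Heat released by hot stream: Q = 60.6 × 0.850 × (341 − 195) = 7520.5 kJ/min
Energy balance on cold side (adiabatic exchanger): Q = ṁ_c·Cp_c·(T_c,out − T_c,in)
ṁ_c = 7520.5 / [2.30 × (20.5 − -9.94)] = 107.42 kg/min

ṁ_c = 107 kg/min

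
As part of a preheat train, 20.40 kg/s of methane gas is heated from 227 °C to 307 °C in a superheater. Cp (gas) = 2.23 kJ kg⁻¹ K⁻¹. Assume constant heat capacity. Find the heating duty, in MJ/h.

Q = 13100 MJ/h

Q = ṁ·Cp·ΔT = 20.40 × 2.23 × (307 − 227) = 3639.4 kJ/s
Heating duty = 13102 MJ/h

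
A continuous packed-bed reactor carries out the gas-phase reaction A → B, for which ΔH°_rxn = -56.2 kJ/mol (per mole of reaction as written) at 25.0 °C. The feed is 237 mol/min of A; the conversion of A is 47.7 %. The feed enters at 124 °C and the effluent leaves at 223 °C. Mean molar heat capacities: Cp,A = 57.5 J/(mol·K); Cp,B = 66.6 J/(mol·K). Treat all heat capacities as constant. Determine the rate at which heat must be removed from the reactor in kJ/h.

Extent of reaction ξ = 0.477 × 237 = 113.05 mol/min
Reaction term: ξ·ΔH°_rxn = 113.05 × -56.2 = -6353.4 kJ/min
Sensible, feed 124→25 °C: -1349.1 kJ/min
Outlet flows (mol/min): A 123.95, B 113.05
Sensible, products 25→223 °C: 2901.9 kJ/min
Q = ΔH = -4800.5 kJ/min = -80.009 kW
Heat removed = 288030 kJ/h

Q_out = 288000 kJ/h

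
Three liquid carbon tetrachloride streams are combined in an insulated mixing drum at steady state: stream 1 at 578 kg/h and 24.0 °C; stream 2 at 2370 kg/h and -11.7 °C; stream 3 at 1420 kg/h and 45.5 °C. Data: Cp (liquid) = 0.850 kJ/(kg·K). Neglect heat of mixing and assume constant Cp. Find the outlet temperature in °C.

No heat crosses the boundary, so H_out = H_in.
Σ ṁᵢCp,ᵢTᵢ = 578×0.850×24.0 + 2370×0.850×-11.7 + 1420×0.850×45.5 = 43140
Σ ṁᵢCp,ᵢ = 578×0.850 + 2370×0.850 + 1420×0.850 = 3712.8
T_out = 43140 / 3712.8 = 11.619 °C

T_out = 11.6 °C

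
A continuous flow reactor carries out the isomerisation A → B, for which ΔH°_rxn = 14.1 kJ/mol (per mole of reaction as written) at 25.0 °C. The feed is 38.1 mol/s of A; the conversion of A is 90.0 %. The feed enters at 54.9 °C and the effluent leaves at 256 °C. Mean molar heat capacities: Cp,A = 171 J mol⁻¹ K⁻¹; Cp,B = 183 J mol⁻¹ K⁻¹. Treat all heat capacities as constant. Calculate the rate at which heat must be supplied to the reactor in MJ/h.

Extent of reaction ξ = 0.900 × 38.1 = 34.29 mol/s
Reaction term: ξ·ΔH°_rxn = 34.29 × 14.1 = 483.49 kJ/s
Sensible, feed 54.9→25 °C: -194.8 kJ/s
Outlet flows (mol/s): A 3.81, B 34.29
Sensible, products 25→256 °C: 1600 kJ/s
Q = ΔH = 1888.7 kJ/s = 1888.7 kW
Heat supplied = 6799.4 MJ/h

Q_in = 6800 MJ/h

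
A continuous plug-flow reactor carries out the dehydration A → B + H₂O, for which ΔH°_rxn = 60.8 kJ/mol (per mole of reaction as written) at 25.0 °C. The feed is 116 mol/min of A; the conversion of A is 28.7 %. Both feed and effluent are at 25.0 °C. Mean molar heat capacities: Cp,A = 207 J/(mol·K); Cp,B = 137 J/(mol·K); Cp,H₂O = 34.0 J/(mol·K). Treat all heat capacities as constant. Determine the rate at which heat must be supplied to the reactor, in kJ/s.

Extent of reaction ξ = 0.287 × 116 = 33.292 mol/min
Reaction term: ξ·ΔH°_rxn = 33.292 × 60.8 = 2024.2 kJ/min
Q = ΔH = 2024.2 kJ/min = 33.736 kW
Heat supplied = 33.736 kJ/s

Q_in = 33.7 kJ/s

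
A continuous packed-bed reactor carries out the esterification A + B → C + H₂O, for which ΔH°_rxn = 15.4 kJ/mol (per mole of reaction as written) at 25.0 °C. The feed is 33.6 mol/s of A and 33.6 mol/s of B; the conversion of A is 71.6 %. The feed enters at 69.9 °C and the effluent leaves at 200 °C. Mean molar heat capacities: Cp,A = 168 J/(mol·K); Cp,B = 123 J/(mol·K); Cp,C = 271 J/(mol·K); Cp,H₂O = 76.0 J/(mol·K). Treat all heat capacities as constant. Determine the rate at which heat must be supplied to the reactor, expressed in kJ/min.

Extent of reaction ξ = 0.716 × 33.6 = 24.058 mol/s
Reaction term: ξ·ΔH°_rxn = 24.058 × 15.4 = 370.49 kJ/s
Sensible, feed 69.9→25 °C: -439.01 kJ/s
Outlet flows (mol/s): A 9.5424, B 9.5424, C 24.058, H₂O 24.058
Sensible, products 25→200 °C: 1946.8 kJ/s
Q = ΔH = 1878.3 kJ/s = 1878.3 kW
Heat supplied = 112700 kJ/min

Q_in = 113000 kJ/min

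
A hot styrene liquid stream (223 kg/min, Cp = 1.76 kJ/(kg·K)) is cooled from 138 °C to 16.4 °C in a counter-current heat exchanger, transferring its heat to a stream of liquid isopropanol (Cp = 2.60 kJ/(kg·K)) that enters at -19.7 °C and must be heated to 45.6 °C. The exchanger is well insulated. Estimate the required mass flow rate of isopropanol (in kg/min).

Heat released by hot stream: Q = 223 × 1.76 × (138 − 16.4) = 47726 kJ/min
Energy balance on cold side (adiabatic exchanger): Q = ṁ_c·Cp_c·(T_c,out − T_c,in)
ṁ_c = 47726 / [2.60 × (45.6 − -19.7)] = 281.1 kg/min

ṁ_c = 281 kg/min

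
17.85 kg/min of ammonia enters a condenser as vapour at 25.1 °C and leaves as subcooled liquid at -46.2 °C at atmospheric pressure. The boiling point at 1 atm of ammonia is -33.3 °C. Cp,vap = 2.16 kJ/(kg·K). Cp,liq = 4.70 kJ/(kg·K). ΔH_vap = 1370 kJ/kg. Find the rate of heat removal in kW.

Q_c = 463 kW

vapour 25.1→-33.3 °C: -126.14 kJ/kg
condensation at -33.3 °C: -1370 kJ/kg
liquid -33.3→-46.2 °C: -60.63 kJ/kg
Δh = -126.14 + -1370 + -60.63 = -1556.8 kJ/kg
Q = ṁ·Δh = 17.85 kg/min × -1556.8 kJ/kg = -27788 kJ/min
|Q| = 463.14 kW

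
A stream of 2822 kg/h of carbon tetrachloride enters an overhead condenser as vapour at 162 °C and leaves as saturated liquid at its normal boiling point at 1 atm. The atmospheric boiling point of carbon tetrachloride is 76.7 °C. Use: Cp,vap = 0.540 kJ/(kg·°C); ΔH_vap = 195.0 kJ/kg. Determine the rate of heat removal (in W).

vapour 162→76.7 °C: -46.062 kJ/kg
condensation at 76.7 °C: -195 kJ/kg
Δh = -46.062 + -195 = -241.06 kJ/kg
Q = ṁ·Δh = 2822 kg/h × -241.06 kJ/kg = -680280 kJ/h
|Q| = 188.97 kW = 188970 W

Q_c = 189000 W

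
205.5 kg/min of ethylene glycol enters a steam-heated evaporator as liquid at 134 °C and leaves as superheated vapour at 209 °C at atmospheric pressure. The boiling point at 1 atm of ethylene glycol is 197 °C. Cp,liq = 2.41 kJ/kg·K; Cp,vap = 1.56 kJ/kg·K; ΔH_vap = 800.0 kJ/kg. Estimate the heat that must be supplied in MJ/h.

Q = 12000 MJ/h

liquid 134→197 °C: 151.83 kJ/kg
vaporisation at 197 °C: 800 kJ/kg
vapour 197→209 °C: 18.72 kJ/kg
Δh = 151.83 + 800 + 18.72 = 970.55 kJ/kg
Q = ṁ·Δh = 205.5 kg/min × 970.55 kJ/kg = 199450 kJ/min
|Q| = 3324.1 kW = 11967 MJ/h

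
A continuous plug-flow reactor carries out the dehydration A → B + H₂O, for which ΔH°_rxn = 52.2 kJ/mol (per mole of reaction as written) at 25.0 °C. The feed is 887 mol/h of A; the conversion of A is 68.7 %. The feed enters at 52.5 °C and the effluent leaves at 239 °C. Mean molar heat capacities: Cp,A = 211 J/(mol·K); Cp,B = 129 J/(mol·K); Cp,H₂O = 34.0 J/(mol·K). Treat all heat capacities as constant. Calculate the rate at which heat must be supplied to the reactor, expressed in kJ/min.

Extent of reaction ξ = 0.687 × 887 = 609.37 mol/h
Reaction term: ξ·ΔH°_rxn = 609.37 × 52.2 = 31809 kJ/h
Sensible, feed 52.5→25 °C: -5146.8 kJ/h
Outlet flows (mol/h): A 277.63, B 609.37, H₂O 609.37
Sensible, products 25→239 °C: 33792 kJ/h
Q = ΔH = 60454 kJ/h = 16.793 kW
Heat supplied = 1007.6 kJ/min

Q_in = 1010 kJ/min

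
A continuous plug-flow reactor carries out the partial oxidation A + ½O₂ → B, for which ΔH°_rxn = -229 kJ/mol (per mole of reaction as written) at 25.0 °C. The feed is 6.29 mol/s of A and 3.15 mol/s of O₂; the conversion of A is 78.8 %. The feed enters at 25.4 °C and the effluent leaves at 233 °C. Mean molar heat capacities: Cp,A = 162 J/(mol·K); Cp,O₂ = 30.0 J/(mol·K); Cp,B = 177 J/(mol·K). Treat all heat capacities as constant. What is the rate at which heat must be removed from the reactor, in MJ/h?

Q_out = 3250 MJ/h

Extent of reaction ξ = 0.788 × 6.29 = 4.9565 mol/s
Reaction term: ξ·ΔH°_rxn = 4.9565 × -229 = -1135 kJ/s
Sensible, feed 25.4→25 °C: -0.44539 kJ/s
Outlet flows (mol/s): A 1.3335, O₂ 0.67174, B 4.9565
Sensible, products 25→233 °C: 231.6 kJ/s
Q = ΔH = -903.88 kJ/s = -903.88 kW
Heat removed = 3254 MJ/h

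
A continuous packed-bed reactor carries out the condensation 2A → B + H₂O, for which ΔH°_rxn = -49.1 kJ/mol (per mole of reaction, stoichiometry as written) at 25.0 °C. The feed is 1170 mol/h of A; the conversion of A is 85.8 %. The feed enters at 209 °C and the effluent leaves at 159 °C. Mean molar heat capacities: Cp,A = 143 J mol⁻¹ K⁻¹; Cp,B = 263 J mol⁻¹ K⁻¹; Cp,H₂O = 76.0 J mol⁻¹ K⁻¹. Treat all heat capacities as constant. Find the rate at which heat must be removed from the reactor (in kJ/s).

Q_out = 8.18 kJ/s

Extent of reaction ξ = 0.858 × 1170 / 2 = 501.93 mol/h
Reaction term: ξ·ΔH°_rxn = 501.93 × -49.1 = -24645 kJ/h
Sensible, feed 209→25 °C: -30785 kJ/h
Outlet flows (mol/h): A 166.14, B 501.93, H₂O 501.93
Sensible, products 25→159 °C: 25984 kJ/h
Q = ΔH = -29446 kJ/h = -8.1793 kW
Heat removed = 8.1793 kJ/s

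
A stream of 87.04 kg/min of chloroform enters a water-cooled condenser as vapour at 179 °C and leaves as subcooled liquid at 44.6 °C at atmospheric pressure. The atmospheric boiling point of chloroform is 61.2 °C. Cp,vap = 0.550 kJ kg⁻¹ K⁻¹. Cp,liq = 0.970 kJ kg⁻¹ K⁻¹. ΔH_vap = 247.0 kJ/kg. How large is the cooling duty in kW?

vapour 179→61.2 °C: -64.79 kJ/kg
condensation at 61.2 °C: -247 kJ/kg
liquid 61.2→44.6 °C: -16.102 kJ/kg
Δh = -64.79 + -247 + -16.102 = -327.89 kJ/kg
Q = ṁ·Δh = 87.04 kg/min × -327.89 kJ/kg = -28540 kJ/min
|Q| = 475.66 kW

Q_c = 476 kW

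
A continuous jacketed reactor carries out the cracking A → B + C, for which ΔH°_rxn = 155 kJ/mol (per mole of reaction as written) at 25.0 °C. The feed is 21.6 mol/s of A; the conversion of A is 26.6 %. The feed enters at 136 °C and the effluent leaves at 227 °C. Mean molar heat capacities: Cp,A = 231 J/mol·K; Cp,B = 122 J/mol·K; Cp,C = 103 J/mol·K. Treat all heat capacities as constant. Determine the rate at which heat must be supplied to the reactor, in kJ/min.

Extent of reaction ξ = 0.266 × 21.6 = 5.7456 mol/s
Reaction term: ξ·ΔH°_rxn = 5.7456 × 155 = 890.57 kJ/s
Sensible, feed 136→25 °C: -553.85 kJ/s
Outlet flows (mol/s): A 15.854, B 5.7456, C 5.7456
Sensible, products 25→227 °C: 1000.9 kJ/s
Q = ΔH = 1337.7 kJ/s = 1337.7 kW
Heat supplied = 80259 kJ/min

Q_in = 80300 kJ/min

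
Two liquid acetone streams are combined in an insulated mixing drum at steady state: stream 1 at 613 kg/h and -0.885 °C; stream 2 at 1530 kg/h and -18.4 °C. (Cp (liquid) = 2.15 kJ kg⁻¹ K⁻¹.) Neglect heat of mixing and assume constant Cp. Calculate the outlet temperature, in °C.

T_out = -13.4 °C

No heat crosses the boundary, so H_out = H_in.
T_out = Σ ṁᵢCp,ᵢTᵢ / Σ ṁᵢCp,ᵢ
      = -61693 / 4607.4 = -13.39 °C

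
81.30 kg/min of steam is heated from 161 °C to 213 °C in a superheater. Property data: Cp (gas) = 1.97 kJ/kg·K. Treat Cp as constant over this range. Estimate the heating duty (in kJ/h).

Q = 500000 kJ/h

Q = ṁ·Cp·ΔT = 81.30 × 1.97 × (213 − 161) = 8328.4 kJ/min
Converting: 8328.4 / 60 s = 138.81 kW
Heating duty = 499700 kJ/h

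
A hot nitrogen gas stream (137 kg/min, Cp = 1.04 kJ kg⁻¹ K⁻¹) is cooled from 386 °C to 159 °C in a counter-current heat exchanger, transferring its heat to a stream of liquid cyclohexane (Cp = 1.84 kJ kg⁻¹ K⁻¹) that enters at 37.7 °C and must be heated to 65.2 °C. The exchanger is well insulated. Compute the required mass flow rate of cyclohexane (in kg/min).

Heat released by hot stream: Q = 137 × 1.04 × (386 − 159) = 32343 kJ/min
Energy balance on cold side (adiabatic exchanger): Q = ṁ_c·Cp_c·(T_c,out − T_c,in)
ṁ_c = 32343 / [1.84 × (65.2 − 37.7)] = 639.19 kg/min

ṁ_c = 639 kg/min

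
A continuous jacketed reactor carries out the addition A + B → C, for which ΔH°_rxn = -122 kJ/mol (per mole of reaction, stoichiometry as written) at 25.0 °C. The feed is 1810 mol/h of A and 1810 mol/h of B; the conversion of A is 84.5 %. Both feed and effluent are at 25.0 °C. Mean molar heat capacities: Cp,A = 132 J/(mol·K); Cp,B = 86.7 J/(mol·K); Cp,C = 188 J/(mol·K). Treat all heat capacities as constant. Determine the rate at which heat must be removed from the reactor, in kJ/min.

Extent of reaction ξ = 0.845 × 1810 = 1529.5 mol/h
Reaction term: ξ·ΔH°_rxn = 1529.5 × -122 = -186590 kJ/h
Q = ΔH = -186590 kJ/h = -51.831 kW
Heat removed = 3109.9 kJ/min

Q_out = 3110 kJ/min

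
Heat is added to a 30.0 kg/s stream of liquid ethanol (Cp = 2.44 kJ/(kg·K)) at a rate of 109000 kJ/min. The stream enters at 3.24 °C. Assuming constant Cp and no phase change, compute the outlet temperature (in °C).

T_out = 28.1 °C

Q = 109000 kJ/min = 1816.7 kJ/s
ΔT = Q/(ṁ·Cp) = 1816.7/(30.0×2.44) = 24.818 K
T_out = 3.24 + 24.818 = 28.058 °C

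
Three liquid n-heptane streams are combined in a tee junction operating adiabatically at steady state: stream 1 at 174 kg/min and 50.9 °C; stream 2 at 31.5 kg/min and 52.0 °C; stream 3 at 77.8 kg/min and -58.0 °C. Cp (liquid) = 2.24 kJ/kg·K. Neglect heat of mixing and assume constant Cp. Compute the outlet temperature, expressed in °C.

No heat crosses the boundary, so H_out = H_in.
Σ ṁᵢCp,ᵢTᵢ = 174×2.24×50.9 + 31.5×2.24×52.0 + 77.8×2.24×-58.0 = 13400
Σ ṁᵢCp,ᵢ = 174×2.24 + 31.5×2.24 + 77.8×2.24 = 634.59
T_out = 13400 / 634.59 = 21.116 °C

T_out = 21.1 °C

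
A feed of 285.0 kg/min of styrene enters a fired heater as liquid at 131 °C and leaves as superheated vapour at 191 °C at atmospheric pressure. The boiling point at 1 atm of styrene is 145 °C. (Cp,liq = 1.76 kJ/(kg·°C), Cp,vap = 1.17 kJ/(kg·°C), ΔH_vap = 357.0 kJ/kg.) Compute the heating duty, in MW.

Q = 2.07 MW

liquid 131→145 °C: 24.64 kJ/kg
vaporisation at 145 °C: 357 kJ/kg
vapour 145→191 °C: 53.82 kJ/kg
Δh = 24.64 + 357 + 53.82 = 435.46 kJ/kg
Q = ṁ·Δh = 285.0 kg/min × 435.46 kJ/kg = 124110 kJ/min
|Q| = 2068.4 kW = 2.0684 MW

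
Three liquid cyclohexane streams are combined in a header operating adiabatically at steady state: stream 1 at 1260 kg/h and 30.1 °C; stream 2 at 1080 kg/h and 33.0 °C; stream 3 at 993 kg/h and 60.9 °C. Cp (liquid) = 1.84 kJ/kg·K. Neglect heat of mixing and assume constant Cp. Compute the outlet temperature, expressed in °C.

T_out = 40.2 °C

Adiabatic, steady state ⇒ Σ ṁᵢCp,ᵢ(T_out − Tᵢ) = 0
T_out = Σ ṁᵢCp,ᵢTᵢ / Σ ṁᵢCp,ᵢ
      = 246630 / 6132.7 = 40.216 °C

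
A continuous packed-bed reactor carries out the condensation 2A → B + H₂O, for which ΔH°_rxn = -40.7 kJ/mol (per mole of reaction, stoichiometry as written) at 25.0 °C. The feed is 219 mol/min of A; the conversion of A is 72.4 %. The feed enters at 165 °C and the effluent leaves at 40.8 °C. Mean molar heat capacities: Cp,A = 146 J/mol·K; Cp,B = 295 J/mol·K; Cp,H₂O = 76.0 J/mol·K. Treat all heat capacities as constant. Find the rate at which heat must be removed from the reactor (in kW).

Q_out = 118 kW

Extent of reaction ξ = 0.724 × 219 / 2 = 79.278 mol/min
Reaction term: ξ·ΔH°_rxn = 79.278 × -40.7 = -3226.6 kJ/min
Sensible, feed 165→25 °C: -4476.4 kJ/min
Outlet flows (mol/min): A 60.444, B 79.278, H₂O 79.278
Sensible, products 25→40.8 °C: 604.14 kJ/min
Q = ΔH = -7098.8 kJ/min = -118.31 kW
Heat removed = 118.31 kW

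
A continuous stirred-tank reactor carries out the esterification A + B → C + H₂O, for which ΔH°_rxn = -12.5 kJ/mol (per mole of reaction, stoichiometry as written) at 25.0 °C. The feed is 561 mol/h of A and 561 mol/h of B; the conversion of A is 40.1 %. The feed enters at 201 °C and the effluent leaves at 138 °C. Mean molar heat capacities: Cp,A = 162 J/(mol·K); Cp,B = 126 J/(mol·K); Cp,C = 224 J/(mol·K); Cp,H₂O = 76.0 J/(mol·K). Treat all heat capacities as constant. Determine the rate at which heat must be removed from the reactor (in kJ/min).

Extent of reaction ξ = 0.401 × 561 = 224.96 mol/h
Reaction term: ξ·ΔH°_rxn = 224.96 × -12.5 = -2812 kJ/h
Sensible, feed 201→25 °C: -28436 kJ/h
Outlet flows (mol/h): A 336.04, B 336.04, C 224.96, H₂O 224.96
Sensible, products 25→138 °C: 18562 kJ/h
Q = ΔH = -12686 kJ/h = -3.5238 kW
Heat removed = 211.43 kJ/min

Q_out = 211 kJ/min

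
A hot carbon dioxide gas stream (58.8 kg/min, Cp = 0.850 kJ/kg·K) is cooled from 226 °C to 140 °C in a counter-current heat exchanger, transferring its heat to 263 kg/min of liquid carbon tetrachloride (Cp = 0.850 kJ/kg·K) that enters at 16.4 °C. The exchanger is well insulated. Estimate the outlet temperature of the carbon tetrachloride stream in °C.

Heat released by hot stream: Q = 58.8 × 0.850 × (226 − 140) = 4298.3 kJ/min
Energy balance on cold side (adiabatic exchanger): Q = ṁ_c·Cp_c·(T_c,out − T_c,in)
T_c,out = 16.4 + 4298.3/(263 × 0.850) = 35.627 °C

T_c,out = 35.6 °C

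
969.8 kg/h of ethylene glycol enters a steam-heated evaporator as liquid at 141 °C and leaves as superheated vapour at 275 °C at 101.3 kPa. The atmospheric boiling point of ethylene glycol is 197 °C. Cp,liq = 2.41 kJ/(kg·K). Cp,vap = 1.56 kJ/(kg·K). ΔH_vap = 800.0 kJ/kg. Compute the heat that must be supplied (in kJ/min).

Q = 17100 kJ/min

liquid 141→197 °C: 134.96 kJ/kg
vaporisation at 197 °C: 800 kJ/kg
vapour 197→275 °C: 121.68 kJ/kg
Δh = 134.96 + 800 + 121.68 = 1056.6 kJ/kg
Q = ṁ·Δh = 969.8 kg/h × 1056.6 kJ/kg = 1.0247e+06 kJ/h
|Q| = 284.65 kW = 17079 kJ/min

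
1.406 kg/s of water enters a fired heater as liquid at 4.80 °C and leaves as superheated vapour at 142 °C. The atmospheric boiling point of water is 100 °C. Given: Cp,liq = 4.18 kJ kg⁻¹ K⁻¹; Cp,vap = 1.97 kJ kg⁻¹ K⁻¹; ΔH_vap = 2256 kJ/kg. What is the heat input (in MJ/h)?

Q = 13900 MJ/h

liquid 4.80→100 °C: 397.94 kJ/kg
vaporisation at 100 °C: 2256 kJ/kg
vapour 100→142 °C: 82.74 kJ/kg
Δh = 397.94 + 2256 + 82.74 = 2736.7 kJ/kg
Q = ṁ·Δh = 1.406 kg/s × 2736.7 kJ/kg = 3847.8 kJ/s
|Q| = 3847.8 kW = 13852 MJ/h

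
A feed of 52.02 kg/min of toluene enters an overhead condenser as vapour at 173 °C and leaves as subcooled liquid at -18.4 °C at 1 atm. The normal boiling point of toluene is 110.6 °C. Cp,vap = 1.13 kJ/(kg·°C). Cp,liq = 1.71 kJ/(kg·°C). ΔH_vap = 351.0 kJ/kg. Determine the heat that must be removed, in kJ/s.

Q_c = 557 kJ/s

vapour 173→110.6 °C: -70.512 kJ/kg
condensation at 110.6 °C: -351 kJ/kg
liquid 110.6→-18.4 °C: -220.59 kJ/kg
Δh = -70.512 + -351 + -220.59 = -642.1 kJ/kg
Q = ṁ·Δh = 52.02 kg/min × -642.1 kJ/kg = -33402 kJ/min
|Q| = 556.7 kW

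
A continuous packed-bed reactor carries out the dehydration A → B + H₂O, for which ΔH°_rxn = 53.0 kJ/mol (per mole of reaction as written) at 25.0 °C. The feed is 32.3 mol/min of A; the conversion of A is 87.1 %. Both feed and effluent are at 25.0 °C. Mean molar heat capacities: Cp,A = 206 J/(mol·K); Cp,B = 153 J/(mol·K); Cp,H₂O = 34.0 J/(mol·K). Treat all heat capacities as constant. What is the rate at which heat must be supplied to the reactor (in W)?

Extent of reaction ξ = 0.871 × 32.3 = 28.133 mol/min
Reaction term: ξ·ΔH°_rxn = 28.133 × 53.0 = 1491.1 kJ/min
Q = ΔH = 1491.1 kJ/min = 24.851 kW
Heat supplied = 24851 W

Q_in = 24900 W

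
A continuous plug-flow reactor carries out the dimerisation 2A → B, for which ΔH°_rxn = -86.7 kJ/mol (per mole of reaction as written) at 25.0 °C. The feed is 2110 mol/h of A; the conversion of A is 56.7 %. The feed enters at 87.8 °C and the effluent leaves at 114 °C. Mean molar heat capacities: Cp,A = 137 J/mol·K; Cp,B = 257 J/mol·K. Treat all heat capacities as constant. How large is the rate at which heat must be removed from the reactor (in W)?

Extent of reaction ξ = 0.567 × 2110 / 2 = 598.18 mol/h
Reaction term: ξ·ΔH°_rxn = 598.18 × -86.7 = -51863 kJ/h
Sensible, feed 87.8→25 °C: -18154 kJ/h
Outlet flows (mol/h): A 913.63, B 598.18
Sensible, products 25→114 °C: 24822 kJ/h
Q = ΔH = -45194 kJ/h = -12.554 kW
Heat removed = 12554 W

Q_out = 12600 W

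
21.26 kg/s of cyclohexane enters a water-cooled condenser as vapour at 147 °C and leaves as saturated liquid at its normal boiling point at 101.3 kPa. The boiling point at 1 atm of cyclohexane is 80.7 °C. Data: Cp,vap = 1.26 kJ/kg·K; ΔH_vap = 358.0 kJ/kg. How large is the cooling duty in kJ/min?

vapour 147→80.7 °C: -83.538 kJ/kg
condensation at 80.7 °C: -358 kJ/kg
Δh = -83.538 + -358 = -441.54 kJ/kg
Q = ṁ·Δh = 21.26 kg/s × -441.54 kJ/kg = -9387.1 kJ/s
|Q| = 9387.1 kW = 563230 kJ/min

Q_c = 563000 kJ/min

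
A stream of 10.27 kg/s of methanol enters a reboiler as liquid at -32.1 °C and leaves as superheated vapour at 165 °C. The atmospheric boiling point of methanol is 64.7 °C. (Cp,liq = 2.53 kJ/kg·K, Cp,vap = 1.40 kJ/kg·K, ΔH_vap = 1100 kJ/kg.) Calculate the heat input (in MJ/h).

liquid -32.1→64.7 °C: 244.9 kJ/kg
vaporisation at 64.7 °C: 1100 kJ/kg
vapour 64.7→165 °C: 140.42 kJ/kg
Δh = 244.9 + 1100 + 140.42 = 1485.3 kJ/kg
Q = ṁ·Δh = 10.27 kg/s × 1485.3 kJ/kg = 15254 kJ/s
|Q| = 15254 kW = 54915 MJ/h

Q = 54900 MJ/h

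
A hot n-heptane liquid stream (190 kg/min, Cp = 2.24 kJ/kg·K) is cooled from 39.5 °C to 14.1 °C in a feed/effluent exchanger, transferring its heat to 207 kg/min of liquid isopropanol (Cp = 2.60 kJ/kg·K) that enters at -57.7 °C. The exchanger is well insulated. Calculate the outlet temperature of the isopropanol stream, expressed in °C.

T_c,out = -37.6 °C

Heat released by hot stream: Q = 190 × 2.24 × (39.5 − 14.1) = 10810 kJ/min
Energy balance on cold side (adiabatic exchanger): Q = ṁ_c·Cp_c·(T_c,out − T_c,in)
T_c,out = -57.7 + 10810/(207 × 2.60) = -37.614 °C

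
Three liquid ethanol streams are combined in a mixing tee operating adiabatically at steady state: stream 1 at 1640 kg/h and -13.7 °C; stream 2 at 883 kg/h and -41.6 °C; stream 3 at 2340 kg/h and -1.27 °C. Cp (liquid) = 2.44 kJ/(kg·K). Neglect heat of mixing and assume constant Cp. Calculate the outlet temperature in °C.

Adiabatic, steady state ⇒ Σ ṁᵢCp,ᵢ(T_out − Tᵢ) = 0
T_out = Σ ṁᵢCp,ᵢTᵢ / Σ ṁᵢCp,ᵢ
      = -151700 / 11866 = -12.785 °C

T_out = -12.8 °C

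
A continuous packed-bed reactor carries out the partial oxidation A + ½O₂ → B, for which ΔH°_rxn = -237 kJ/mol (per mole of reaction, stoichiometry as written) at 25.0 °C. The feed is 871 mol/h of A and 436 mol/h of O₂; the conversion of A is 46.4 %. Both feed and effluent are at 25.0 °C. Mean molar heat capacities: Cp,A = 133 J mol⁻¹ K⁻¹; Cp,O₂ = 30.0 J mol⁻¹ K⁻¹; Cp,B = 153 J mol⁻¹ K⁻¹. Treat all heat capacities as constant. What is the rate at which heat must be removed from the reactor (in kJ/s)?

Extent of reaction ξ = 0.464 × 871 = 404.14 mol/h
Reaction term: ξ·ΔH°_rxn = 404.14 × -237 = -95782 kJ/h
Q = ΔH = -95782 kJ/h = -26.606 kW
Heat removed = 26.606 kJ/s

Q_out = 26.6 kJ/s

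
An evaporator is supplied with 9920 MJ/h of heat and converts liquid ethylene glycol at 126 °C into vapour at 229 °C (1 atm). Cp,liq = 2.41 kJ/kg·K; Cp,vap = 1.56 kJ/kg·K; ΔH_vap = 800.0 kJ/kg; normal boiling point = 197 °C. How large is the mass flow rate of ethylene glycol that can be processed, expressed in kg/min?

ṁ = 162 kg/min

Δh = 2.41×(197−126) + 800.0 + 1.56×(229−197) = 1021 kJ/kg
Q = 9920 MJ/h = 2755.6 kJ/s = 165330 kJ/min
ṁ = Q/Δh = 165330 / 1021 = 161.93 kg/min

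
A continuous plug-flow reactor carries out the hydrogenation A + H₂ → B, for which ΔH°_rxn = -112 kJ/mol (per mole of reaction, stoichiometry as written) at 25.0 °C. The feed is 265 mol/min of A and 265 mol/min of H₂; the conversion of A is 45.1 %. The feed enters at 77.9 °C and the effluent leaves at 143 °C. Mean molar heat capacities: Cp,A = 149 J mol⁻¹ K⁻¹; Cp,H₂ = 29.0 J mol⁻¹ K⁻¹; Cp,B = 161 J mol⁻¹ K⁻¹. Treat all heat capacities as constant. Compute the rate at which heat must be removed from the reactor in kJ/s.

Q_out = 176 kJ/s

Extent of reaction ξ = 0.451 × 265 = 119.52 mol/min
Reaction term: ξ·ΔH°_rxn = 119.52 × -112 = -13386 kJ/min
Sensible, feed 77.9→25 °C: -2495.3 kJ/min
Outlet flows (mol/min): A 145.49, H₂ 145.49, B 119.52
Sensible, products 25→143 °C: 5326.3 kJ/min
Q = ΔH = -10555 kJ/min = -175.91 kW
Heat removed = 175.91 kJ/s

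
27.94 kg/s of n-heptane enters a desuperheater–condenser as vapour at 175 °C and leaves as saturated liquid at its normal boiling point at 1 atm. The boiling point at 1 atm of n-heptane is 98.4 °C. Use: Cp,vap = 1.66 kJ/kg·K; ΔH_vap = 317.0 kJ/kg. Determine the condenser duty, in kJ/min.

vapour 175→98.4 °C: -127.16 kJ/kg
condensation at 98.4 °C: -317 kJ/kg
Δh = -127.16 + -317 = -444.16 kJ/kg
Q = ṁ·Δh = 27.94 kg/s × -444.16 kJ/kg = -12410 kJ/s
|Q| = 12410 kW = 744580 kJ/min

Q_c = 745000 kJ/min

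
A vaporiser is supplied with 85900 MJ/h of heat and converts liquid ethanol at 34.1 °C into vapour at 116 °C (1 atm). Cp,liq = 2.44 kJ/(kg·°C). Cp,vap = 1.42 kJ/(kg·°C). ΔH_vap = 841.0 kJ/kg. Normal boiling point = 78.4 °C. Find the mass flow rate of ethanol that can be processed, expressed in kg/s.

ṁ = 23.8 kg/s

Δh = 2.44×(78.4−34.1) + 841.0 + 1.42×(116−78.4) = 1002.5 kJ/kg
Q = 85900 MJ/h = 23861 kJ/s = 23861 kJ/s
ṁ = Q/Δh = 23861 / 1002.5 = 23.802 kg/s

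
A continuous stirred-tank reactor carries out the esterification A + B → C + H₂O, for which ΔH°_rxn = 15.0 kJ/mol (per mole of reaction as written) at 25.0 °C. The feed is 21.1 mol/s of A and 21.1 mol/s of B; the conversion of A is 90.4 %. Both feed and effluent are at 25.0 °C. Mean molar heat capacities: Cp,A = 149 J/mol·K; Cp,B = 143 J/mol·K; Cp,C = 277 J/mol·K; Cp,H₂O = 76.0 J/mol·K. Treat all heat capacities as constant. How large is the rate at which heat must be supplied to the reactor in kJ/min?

Q_in = 17200 kJ/min

Extent of reaction ξ = 0.904 × 21.1 = 19.074 mol/s
Reaction term: ξ·ΔH°_rxn = 19.074 × 15.0 = 286.12 kJ/s
Q = ΔH = 286.12 kJ/s = 286.12 kW
Heat supplied = 17167 kJ/min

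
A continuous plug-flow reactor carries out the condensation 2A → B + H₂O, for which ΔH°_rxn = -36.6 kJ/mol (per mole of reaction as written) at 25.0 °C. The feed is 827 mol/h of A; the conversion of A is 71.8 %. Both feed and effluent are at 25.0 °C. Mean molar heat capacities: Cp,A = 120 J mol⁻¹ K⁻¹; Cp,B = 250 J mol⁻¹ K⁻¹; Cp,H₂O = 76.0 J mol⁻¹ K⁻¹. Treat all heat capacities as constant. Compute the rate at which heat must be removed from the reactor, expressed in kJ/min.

Q_out = 181 kJ/min

Extent of reaction ξ = 0.718 × 827 / 2 = 296.89 mol/h
Reaction term: ξ·ΔH°_rxn = 296.89 × -36.6 = -10866 kJ/h
Q = ΔH = -10866 kJ/h = -3.0184 kW
Heat removed = 181.1 kJ/min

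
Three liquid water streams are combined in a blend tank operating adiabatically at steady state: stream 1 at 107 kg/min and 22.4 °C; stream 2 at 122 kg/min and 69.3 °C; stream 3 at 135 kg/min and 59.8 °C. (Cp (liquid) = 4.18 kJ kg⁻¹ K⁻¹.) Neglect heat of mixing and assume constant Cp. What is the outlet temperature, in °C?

T_out = 52.0 °C

Energy balance with Q = 0: Σ ṁᵢCp,ᵢ(T_out − Tᵢ) = 0
T_out = Σ ṁᵢCp,ᵢTᵢ / Σ ṁᵢCp,ᵢ
      = 79104 / 1521.5 = 51.99 °C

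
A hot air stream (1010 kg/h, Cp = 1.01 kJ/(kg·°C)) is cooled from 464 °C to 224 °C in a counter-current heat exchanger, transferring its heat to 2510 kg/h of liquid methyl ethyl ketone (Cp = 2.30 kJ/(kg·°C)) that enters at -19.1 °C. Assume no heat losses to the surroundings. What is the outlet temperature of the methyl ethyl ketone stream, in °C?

Heat released by hot stream: Q = 1010 × 1.01 × (464 − 224) = 244820 kJ/h
Energy balance on cold side (adiabatic exchanger): Q = ṁ_c·Cp_c·(T_c,out − T_c,in)
T_c,out = -19.1 + 244820/(2510 × 2.30) = 23.308 °C

T_c,out = 23.3 °C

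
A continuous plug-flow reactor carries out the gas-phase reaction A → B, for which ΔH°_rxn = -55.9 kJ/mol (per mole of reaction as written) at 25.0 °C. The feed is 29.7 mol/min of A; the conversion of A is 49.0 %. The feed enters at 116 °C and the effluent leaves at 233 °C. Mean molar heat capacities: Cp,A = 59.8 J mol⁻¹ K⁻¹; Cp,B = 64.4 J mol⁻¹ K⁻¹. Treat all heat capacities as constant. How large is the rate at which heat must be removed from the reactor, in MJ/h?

Q_out = 35.5 MJ/h

Extent of reaction ξ = 0.490 × 29.7 = 14.553 mol/min
Reaction term: ξ·ΔH°_rxn = 14.553 × -55.9 = -813.51 kJ/min
Sensible, feed 116→25 °C: -161.62 kJ/min
Outlet flows (mol/min): A 15.147, B 14.553
Sensible, products 25→233 °C: 383.34 kJ/min
Q = ΔH = -591.79 kJ/min = -9.8632 kW
Heat removed = 35.507 MJ/h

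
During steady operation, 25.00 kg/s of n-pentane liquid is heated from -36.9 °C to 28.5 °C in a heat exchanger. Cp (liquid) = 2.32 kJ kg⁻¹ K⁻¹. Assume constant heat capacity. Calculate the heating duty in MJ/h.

Q = ṁ·Cp·ΔT = 25.00 × 2.32 × (28.5 − -36.9) = 3793.2 kJ/s
Heating duty = 13656 MJ/h

Q = 13700 MJ/h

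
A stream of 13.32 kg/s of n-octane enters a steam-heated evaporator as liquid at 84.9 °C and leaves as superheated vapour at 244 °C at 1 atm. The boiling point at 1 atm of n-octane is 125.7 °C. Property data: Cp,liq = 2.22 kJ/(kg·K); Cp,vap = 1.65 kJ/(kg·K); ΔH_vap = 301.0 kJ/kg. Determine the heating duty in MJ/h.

Q = 28100 MJ/h

liquid 84.9→125.7 °C: 90.576 kJ/kg
vaporisation at 125.7 °C: 301 kJ/kg
vapour 125.7→244 °C: 195.19 kJ/kg
Δh = 90.576 + 301 + 195.19 = 586.77 kJ/kg
Q = ṁ·Δh = 13.32 kg/s × 586.77 kJ/kg = 7815.8 kJ/s
|Q| = 7815.8 kW = 28137 MJ/h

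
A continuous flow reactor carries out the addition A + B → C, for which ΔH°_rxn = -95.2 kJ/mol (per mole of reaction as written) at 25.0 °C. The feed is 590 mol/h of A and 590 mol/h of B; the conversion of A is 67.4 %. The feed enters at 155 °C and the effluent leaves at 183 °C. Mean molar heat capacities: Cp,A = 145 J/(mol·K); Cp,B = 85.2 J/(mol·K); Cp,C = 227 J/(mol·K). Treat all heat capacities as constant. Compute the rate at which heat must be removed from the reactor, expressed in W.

Extent of reaction ξ = 0.674 × 590 = 397.66 mol/h
Reaction term: ξ·ΔH°_rxn = 397.66 × -95.2 = -37857 kJ/h
Sensible, feed 155→25 °C: -17656 kJ/h
Outlet flows (mol/h): A 192.34, B 192.34, C 397.66
Sensible, products 25→183 °C: 21258 kJ/h
Q = ΔH = -34255 kJ/h = -9.5154 kW
Heat removed = 9515.4 W

Q_out = 9520 W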